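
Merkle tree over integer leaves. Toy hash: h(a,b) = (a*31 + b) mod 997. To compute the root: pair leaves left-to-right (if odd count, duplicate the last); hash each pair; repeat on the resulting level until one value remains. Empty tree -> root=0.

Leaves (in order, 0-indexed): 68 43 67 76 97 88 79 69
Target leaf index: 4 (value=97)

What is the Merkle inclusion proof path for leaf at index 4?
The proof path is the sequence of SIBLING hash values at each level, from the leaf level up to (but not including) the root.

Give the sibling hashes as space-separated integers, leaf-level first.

L0 (leaves): [68, 43, 67, 76, 97, 88, 79, 69], target index=4
L1: h(68,43)=(68*31+43)%997=157 [pair 0] h(67,76)=(67*31+76)%997=159 [pair 1] h(97,88)=(97*31+88)%997=104 [pair 2] h(79,69)=(79*31+69)%997=524 [pair 3] -> [157, 159, 104, 524]
  Sibling for proof at L0: 88
L2: h(157,159)=(157*31+159)%997=41 [pair 0] h(104,524)=(104*31+524)%997=757 [pair 1] -> [41, 757]
  Sibling for proof at L1: 524
L3: h(41,757)=(41*31+757)%997=34 [pair 0] -> [34]
  Sibling for proof at L2: 41
Root: 34
Proof path (sibling hashes from leaf to root): [88, 524, 41]

Answer: 88 524 41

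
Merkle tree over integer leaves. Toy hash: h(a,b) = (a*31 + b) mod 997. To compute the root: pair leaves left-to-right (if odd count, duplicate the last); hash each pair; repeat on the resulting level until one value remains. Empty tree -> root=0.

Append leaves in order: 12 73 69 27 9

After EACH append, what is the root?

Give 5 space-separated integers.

Answer: 12 445 51 9 522

Derivation:
After append 12 (leaves=[12]):
  L0: [12]
  root=12
After append 73 (leaves=[12, 73]):
  L0: [12, 73]
  L1: h(12,73)=(12*31+73)%997=445 -> [445]
  root=445
After append 69 (leaves=[12, 73, 69]):
  L0: [12, 73, 69]
  L1: h(12,73)=(12*31+73)%997=445 h(69,69)=(69*31+69)%997=214 -> [445, 214]
  L2: h(445,214)=(445*31+214)%997=51 -> [51]
  root=51
After append 27 (leaves=[12, 73, 69, 27]):
  L0: [12, 73, 69, 27]
  L1: h(12,73)=(12*31+73)%997=445 h(69,27)=(69*31+27)%997=172 -> [445, 172]
  L2: h(445,172)=(445*31+172)%997=9 -> [9]
  root=9
After append 9 (leaves=[12, 73, 69, 27, 9]):
  L0: [12, 73, 69, 27, 9]
  L1: h(12,73)=(12*31+73)%997=445 h(69,27)=(69*31+27)%997=172 h(9,9)=(9*31+9)%997=288 -> [445, 172, 288]
  L2: h(445,172)=(445*31+172)%997=9 h(288,288)=(288*31+288)%997=243 -> [9, 243]
  L3: h(9,243)=(9*31+243)%997=522 -> [522]
  root=522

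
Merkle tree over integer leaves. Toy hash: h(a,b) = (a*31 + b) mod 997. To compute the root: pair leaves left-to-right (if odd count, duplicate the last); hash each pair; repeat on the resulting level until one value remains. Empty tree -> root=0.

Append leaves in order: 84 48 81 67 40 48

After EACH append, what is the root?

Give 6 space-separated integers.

Answer: 84 658 59 45 481 737

Derivation:
After append 84 (leaves=[84]):
  L0: [84]
  root=84
After append 48 (leaves=[84, 48]):
  L0: [84, 48]
  L1: h(84,48)=(84*31+48)%997=658 -> [658]
  root=658
After append 81 (leaves=[84, 48, 81]):
  L0: [84, 48, 81]
  L1: h(84,48)=(84*31+48)%997=658 h(81,81)=(81*31+81)%997=598 -> [658, 598]
  L2: h(658,598)=(658*31+598)%997=59 -> [59]
  root=59
After append 67 (leaves=[84, 48, 81, 67]):
  L0: [84, 48, 81, 67]
  L1: h(84,48)=(84*31+48)%997=658 h(81,67)=(81*31+67)%997=584 -> [658, 584]
  L2: h(658,584)=(658*31+584)%997=45 -> [45]
  root=45
After append 40 (leaves=[84, 48, 81, 67, 40]):
  L0: [84, 48, 81, 67, 40]
  L1: h(84,48)=(84*31+48)%997=658 h(81,67)=(81*31+67)%997=584 h(40,40)=(40*31+40)%997=283 -> [658, 584, 283]
  L2: h(658,584)=(658*31+584)%997=45 h(283,283)=(283*31+283)%997=83 -> [45, 83]
  L3: h(45,83)=(45*31+83)%997=481 -> [481]
  root=481
After append 48 (leaves=[84, 48, 81, 67, 40, 48]):
  L0: [84, 48, 81, 67, 40, 48]
  L1: h(84,48)=(84*31+48)%997=658 h(81,67)=(81*31+67)%997=584 h(40,48)=(40*31+48)%997=291 -> [658, 584, 291]
  L2: h(658,584)=(658*31+584)%997=45 h(291,291)=(291*31+291)%997=339 -> [45, 339]
  L3: h(45,339)=(45*31+339)%997=737 -> [737]
  root=737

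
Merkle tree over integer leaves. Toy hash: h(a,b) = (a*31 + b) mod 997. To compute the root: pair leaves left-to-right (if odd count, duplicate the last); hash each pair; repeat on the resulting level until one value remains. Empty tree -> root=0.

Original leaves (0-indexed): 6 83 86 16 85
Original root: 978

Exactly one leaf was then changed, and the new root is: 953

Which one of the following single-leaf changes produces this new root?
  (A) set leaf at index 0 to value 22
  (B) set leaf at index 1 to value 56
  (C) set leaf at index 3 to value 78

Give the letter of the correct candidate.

Original leaves: [6, 83, 86, 16, 85]
Target new root: 953
Try each candidate change and compute the resulting root:
Candidate A: set leaf[0] = 22 -> leaves = [22, 83, 86, 16, 85]
  L0: [22, 83, 86, 16, 85]
  L1: h(22,83)=(22*31+83)%997=765 h(86,16)=(86*31+16)%997=688 h(85,85)=(85*31+85)%997=726 -> [765, 688, 726]
  L2: h(765,688)=(765*31+688)%997=475 h(726,726)=(726*31+726)%997=301 -> [475, 301]
  L3: h(475,301)=(475*31+301)%997=71 -> [71]
  root = 71 != target 953
Candidate B: set leaf[1] = 56 -> leaves = [6, 56, 86, 16, 85]
  L0: [6, 56, 86, 16, 85]
  L1: h(6,56)=(6*31+56)%997=242 h(86,16)=(86*31+16)%997=688 h(85,85)=(85*31+85)%997=726 -> [242, 688, 726]
  L2: h(242,688)=(242*31+688)%997=214 h(726,726)=(726*31+726)%997=301 -> [214, 301]
  L3: h(214,301)=(214*31+301)%997=953 -> [953]
  root = 953 == target 953  ** MATCH **
Candidate C: set leaf[3] = 78 -> leaves = [6, 83, 86, 78, 85]
  L0: [6, 83, 86, 78, 85]
  L1: h(6,83)=(6*31+83)%997=269 h(86,78)=(86*31+78)%997=750 h(85,85)=(85*31+85)%997=726 -> [269, 750, 726]
  L2: h(269,750)=(269*31+750)%997=116 h(726,726)=(726*31+726)%997=301 -> [116, 301]
  L3: h(116,301)=(116*31+301)%997=906 -> [906]
  root = 906 != target 953
Candidate B produces the target root.

Answer: B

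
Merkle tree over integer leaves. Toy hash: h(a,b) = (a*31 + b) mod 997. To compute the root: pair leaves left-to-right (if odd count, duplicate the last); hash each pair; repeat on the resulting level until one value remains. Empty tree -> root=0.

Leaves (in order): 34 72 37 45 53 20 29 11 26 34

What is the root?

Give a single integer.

L0: [34, 72, 37, 45, 53, 20, 29, 11, 26, 34]
L1: h(34,72)=(34*31+72)%997=129 h(37,45)=(37*31+45)%997=195 h(53,20)=(53*31+20)%997=666 h(29,11)=(29*31+11)%997=910 h(26,34)=(26*31+34)%997=840 -> [129, 195, 666, 910, 840]
L2: h(129,195)=(129*31+195)%997=206 h(666,910)=(666*31+910)%997=619 h(840,840)=(840*31+840)%997=958 -> [206, 619, 958]
L3: h(206,619)=(206*31+619)%997=26 h(958,958)=(958*31+958)%997=746 -> [26, 746]
L4: h(26,746)=(26*31+746)%997=555 -> [555]

Answer: 555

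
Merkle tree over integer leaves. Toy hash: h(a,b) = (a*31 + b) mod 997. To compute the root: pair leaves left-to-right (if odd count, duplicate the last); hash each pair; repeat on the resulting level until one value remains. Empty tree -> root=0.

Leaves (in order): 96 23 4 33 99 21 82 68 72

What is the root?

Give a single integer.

L0: [96, 23, 4, 33, 99, 21, 82, 68, 72]
L1: h(96,23)=(96*31+23)%997=8 h(4,33)=(4*31+33)%997=157 h(99,21)=(99*31+21)%997=99 h(82,68)=(82*31+68)%997=616 h(72,72)=(72*31+72)%997=310 -> [8, 157, 99, 616, 310]
L2: h(8,157)=(8*31+157)%997=405 h(99,616)=(99*31+616)%997=694 h(310,310)=(310*31+310)%997=947 -> [405, 694, 947]
L3: h(405,694)=(405*31+694)%997=288 h(947,947)=(947*31+947)%997=394 -> [288, 394]
L4: h(288,394)=(288*31+394)%997=349 -> [349]

Answer: 349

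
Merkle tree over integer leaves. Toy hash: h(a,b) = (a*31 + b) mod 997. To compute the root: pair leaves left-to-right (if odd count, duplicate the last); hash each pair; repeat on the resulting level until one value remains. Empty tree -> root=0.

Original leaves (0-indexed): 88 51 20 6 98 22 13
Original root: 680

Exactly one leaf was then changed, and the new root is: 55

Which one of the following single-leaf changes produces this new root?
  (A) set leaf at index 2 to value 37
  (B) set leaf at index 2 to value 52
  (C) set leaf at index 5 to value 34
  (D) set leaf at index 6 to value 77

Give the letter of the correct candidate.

Original leaves: [88, 51, 20, 6, 98, 22, 13]
Target new root: 55
Try each candidate change and compute the resulting root:
Candidate A: set leaf[2] = 37 -> leaves = [88, 51, 37, 6, 98, 22, 13]
  L0: [88, 51, 37, 6, 98, 22, 13]
  L1: h(88,51)=(88*31+51)%997=785 h(37,6)=(37*31+6)%997=156 h(98,22)=(98*31+22)%997=69 h(13,13)=(13*31+13)%997=416 -> [785, 156, 69, 416]
  L2: h(785,156)=(785*31+156)%997=563 h(69,416)=(69*31+416)%997=561 -> [563, 561]
  L3: h(563,561)=(563*31+561)%997=68 -> [68]
  root = 68 != target 55
Candidate B: set leaf[2] = 52 -> leaves = [88, 51, 52, 6, 98, 22, 13]
  L0: [88, 51, 52, 6, 98, 22, 13]
  L1: h(88,51)=(88*31+51)%997=785 h(52,6)=(52*31+6)%997=621 h(98,22)=(98*31+22)%997=69 h(13,13)=(13*31+13)%997=416 -> [785, 621, 69, 416]
  L2: h(785,621)=(785*31+621)%997=31 h(69,416)=(69*31+416)%997=561 -> [31, 561]
  L3: h(31,561)=(31*31+561)%997=525 -> [525]
  root = 525 != target 55
Candidate C: set leaf[5] = 34 -> leaves = [88, 51, 20, 6, 98, 34, 13]
  L0: [88, 51, 20, 6, 98, 34, 13]
  L1: h(88,51)=(88*31+51)%997=785 h(20,6)=(20*31+6)%997=626 h(98,34)=(98*31+34)%997=81 h(13,13)=(13*31+13)%997=416 -> [785, 626, 81, 416]
  L2: h(785,626)=(785*31+626)%997=36 h(81,416)=(81*31+416)%997=933 -> [36, 933]
  L3: h(36,933)=(36*31+933)%997=55 -> [55]
  root = 55 == target 55  ** MATCH **
Candidate D: set leaf[6] = 77 -> leaves = [88, 51, 20, 6, 98, 22, 77]
  L0: [88, 51, 20, 6, 98, 22, 77]
  L1: h(88,51)=(88*31+51)%997=785 h(20,6)=(20*31+6)%997=626 h(98,22)=(98*31+22)%997=69 h(77,77)=(77*31+77)%997=470 -> [785, 626, 69, 470]
  L2: h(785,626)=(785*31+626)%997=36 h(69,470)=(69*31+470)%997=615 -> [36, 615]
  L3: h(36,615)=(36*31+615)%997=734 -> [734]
  root = 734 != target 55
Candidate C produces the target root.

Answer: C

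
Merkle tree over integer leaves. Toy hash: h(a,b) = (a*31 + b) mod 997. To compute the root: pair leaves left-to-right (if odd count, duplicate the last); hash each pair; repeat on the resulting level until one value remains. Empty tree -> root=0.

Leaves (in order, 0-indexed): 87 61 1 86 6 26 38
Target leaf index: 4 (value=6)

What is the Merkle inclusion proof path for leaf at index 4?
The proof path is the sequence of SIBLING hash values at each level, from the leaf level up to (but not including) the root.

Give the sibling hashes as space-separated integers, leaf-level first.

L0 (leaves): [87, 61, 1, 86, 6, 26, 38], target index=4
L1: h(87,61)=(87*31+61)%997=764 [pair 0] h(1,86)=(1*31+86)%997=117 [pair 1] h(6,26)=(6*31+26)%997=212 [pair 2] h(38,38)=(38*31+38)%997=219 [pair 3] -> [764, 117, 212, 219]
  Sibling for proof at L0: 26
L2: h(764,117)=(764*31+117)%997=870 [pair 0] h(212,219)=(212*31+219)%997=809 [pair 1] -> [870, 809]
  Sibling for proof at L1: 219
L3: h(870,809)=(870*31+809)%997=860 [pair 0] -> [860]
  Sibling for proof at L2: 870
Root: 860
Proof path (sibling hashes from leaf to root): [26, 219, 870]

Answer: 26 219 870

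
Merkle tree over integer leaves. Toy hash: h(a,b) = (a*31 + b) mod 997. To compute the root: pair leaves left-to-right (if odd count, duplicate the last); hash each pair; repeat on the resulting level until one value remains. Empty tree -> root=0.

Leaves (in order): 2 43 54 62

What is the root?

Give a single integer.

Answer: 6

Derivation:
L0: [2, 43, 54, 62]
L1: h(2,43)=(2*31+43)%997=105 h(54,62)=(54*31+62)%997=739 -> [105, 739]
L2: h(105,739)=(105*31+739)%997=6 -> [6]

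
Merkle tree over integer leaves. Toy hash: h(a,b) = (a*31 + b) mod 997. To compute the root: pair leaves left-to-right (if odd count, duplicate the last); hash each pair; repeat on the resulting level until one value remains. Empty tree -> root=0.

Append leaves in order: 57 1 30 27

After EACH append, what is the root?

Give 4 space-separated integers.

Answer: 57 771 933 930

Derivation:
After append 57 (leaves=[57]):
  L0: [57]
  root=57
After append 1 (leaves=[57, 1]):
  L0: [57, 1]
  L1: h(57,1)=(57*31+1)%997=771 -> [771]
  root=771
After append 30 (leaves=[57, 1, 30]):
  L0: [57, 1, 30]
  L1: h(57,1)=(57*31+1)%997=771 h(30,30)=(30*31+30)%997=960 -> [771, 960]
  L2: h(771,960)=(771*31+960)%997=933 -> [933]
  root=933
After append 27 (leaves=[57, 1, 30, 27]):
  L0: [57, 1, 30, 27]
  L1: h(57,1)=(57*31+1)%997=771 h(30,27)=(30*31+27)%997=957 -> [771, 957]
  L2: h(771,957)=(771*31+957)%997=930 -> [930]
  root=930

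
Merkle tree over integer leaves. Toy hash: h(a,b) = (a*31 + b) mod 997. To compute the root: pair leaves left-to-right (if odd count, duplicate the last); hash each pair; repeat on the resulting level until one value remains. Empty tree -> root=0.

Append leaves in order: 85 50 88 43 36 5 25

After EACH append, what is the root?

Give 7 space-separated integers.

Answer: 85 691 309 264 183 188 864

Derivation:
After append 85 (leaves=[85]):
  L0: [85]
  root=85
After append 50 (leaves=[85, 50]):
  L0: [85, 50]
  L1: h(85,50)=(85*31+50)%997=691 -> [691]
  root=691
After append 88 (leaves=[85, 50, 88]):
  L0: [85, 50, 88]
  L1: h(85,50)=(85*31+50)%997=691 h(88,88)=(88*31+88)%997=822 -> [691, 822]
  L2: h(691,822)=(691*31+822)%997=309 -> [309]
  root=309
After append 43 (leaves=[85, 50, 88, 43]):
  L0: [85, 50, 88, 43]
  L1: h(85,50)=(85*31+50)%997=691 h(88,43)=(88*31+43)%997=777 -> [691, 777]
  L2: h(691,777)=(691*31+777)%997=264 -> [264]
  root=264
After append 36 (leaves=[85, 50, 88, 43, 36]):
  L0: [85, 50, 88, 43, 36]
  L1: h(85,50)=(85*31+50)%997=691 h(88,43)=(88*31+43)%997=777 h(36,36)=(36*31+36)%997=155 -> [691, 777, 155]
  L2: h(691,777)=(691*31+777)%997=264 h(155,155)=(155*31+155)%997=972 -> [264, 972]
  L3: h(264,972)=(264*31+972)%997=183 -> [183]
  root=183
After append 5 (leaves=[85, 50, 88, 43, 36, 5]):
  L0: [85, 50, 88, 43, 36, 5]
  L1: h(85,50)=(85*31+50)%997=691 h(88,43)=(88*31+43)%997=777 h(36,5)=(36*31+5)%997=124 -> [691, 777, 124]
  L2: h(691,777)=(691*31+777)%997=264 h(124,124)=(124*31+124)%997=977 -> [264, 977]
  L3: h(264,977)=(264*31+977)%997=188 -> [188]
  root=188
After append 25 (leaves=[85, 50, 88, 43, 36, 5, 25]):
  L0: [85, 50, 88, 43, 36, 5, 25]
  L1: h(85,50)=(85*31+50)%997=691 h(88,43)=(88*31+43)%997=777 h(36,5)=(36*31+5)%997=124 h(25,25)=(25*31+25)%997=800 -> [691, 777, 124, 800]
  L2: h(691,777)=(691*31+777)%997=264 h(124,800)=(124*31+800)%997=656 -> [264, 656]
  L3: h(264,656)=(264*31+656)%997=864 -> [864]
  root=864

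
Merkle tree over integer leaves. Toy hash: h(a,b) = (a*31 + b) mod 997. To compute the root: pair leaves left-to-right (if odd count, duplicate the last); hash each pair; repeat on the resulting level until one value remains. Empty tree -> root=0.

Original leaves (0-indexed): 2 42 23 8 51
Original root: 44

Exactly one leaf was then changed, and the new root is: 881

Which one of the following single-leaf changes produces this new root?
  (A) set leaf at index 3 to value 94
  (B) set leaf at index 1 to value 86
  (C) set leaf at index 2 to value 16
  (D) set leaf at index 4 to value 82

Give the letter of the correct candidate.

Original leaves: [2, 42, 23, 8, 51]
Target new root: 881
Try each candidate change and compute the resulting root:
Candidate A: set leaf[3] = 94 -> leaves = [2, 42, 23, 94, 51]
  L0: [2, 42, 23, 94, 51]
  L1: h(2,42)=(2*31+42)%997=104 h(23,94)=(23*31+94)%997=807 h(51,51)=(51*31+51)%997=635 -> [104, 807, 635]
  L2: h(104,807)=(104*31+807)%997=43 h(635,635)=(635*31+635)%997=380 -> [43, 380]
  L3: h(43,380)=(43*31+380)%997=716 -> [716]
  root = 716 != target 881
Candidate B: set leaf[1] = 86 -> leaves = [2, 86, 23, 8, 51]
  L0: [2, 86, 23, 8, 51]
  L1: h(2,86)=(2*31+86)%997=148 h(23,8)=(23*31+8)%997=721 h(51,51)=(51*31+51)%997=635 -> [148, 721, 635]
  L2: h(148,721)=(148*31+721)%997=324 h(635,635)=(635*31+635)%997=380 -> [324, 380]
  L3: h(324,380)=(324*31+380)%997=454 -> [454]
  root = 454 != target 881
Candidate C: set leaf[2] = 16 -> leaves = [2, 42, 16, 8, 51]
  L0: [2, 42, 16, 8, 51]
  L1: h(2,42)=(2*31+42)%997=104 h(16,8)=(16*31+8)%997=504 h(51,51)=(51*31+51)%997=635 -> [104, 504, 635]
  L2: h(104,504)=(104*31+504)%997=737 h(635,635)=(635*31+635)%997=380 -> [737, 380]
  L3: h(737,380)=(737*31+380)%997=296 -> [296]
  root = 296 != target 881
Candidate D: set leaf[4] = 82 -> leaves = [2, 42, 23, 8, 82]
  L0: [2, 42, 23, 8, 82]
  L1: h(2,42)=(2*31+42)%997=104 h(23,8)=(23*31+8)%997=721 h(82,82)=(82*31+82)%997=630 -> [104, 721, 630]
  L2: h(104,721)=(104*31+721)%997=954 h(630,630)=(630*31+630)%997=220 -> [954, 220]
  L3: h(954,220)=(954*31+220)%997=881 -> [881]
  root = 881 == target 881  ** MATCH **
Candidate D produces the target root.

Answer: D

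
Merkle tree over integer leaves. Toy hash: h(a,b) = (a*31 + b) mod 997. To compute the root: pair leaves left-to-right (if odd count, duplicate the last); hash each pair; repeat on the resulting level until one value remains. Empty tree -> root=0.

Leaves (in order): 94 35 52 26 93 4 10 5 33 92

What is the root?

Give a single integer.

L0: [94, 35, 52, 26, 93, 4, 10, 5, 33, 92]
L1: h(94,35)=(94*31+35)%997=955 h(52,26)=(52*31+26)%997=641 h(93,4)=(93*31+4)%997=893 h(10,5)=(10*31+5)%997=315 h(33,92)=(33*31+92)%997=118 -> [955, 641, 893, 315, 118]
L2: h(955,641)=(955*31+641)%997=336 h(893,315)=(893*31+315)%997=82 h(118,118)=(118*31+118)%997=785 -> [336, 82, 785]
L3: h(336,82)=(336*31+82)%997=528 h(785,785)=(785*31+785)%997=195 -> [528, 195]
L4: h(528,195)=(528*31+195)%997=611 -> [611]

Answer: 611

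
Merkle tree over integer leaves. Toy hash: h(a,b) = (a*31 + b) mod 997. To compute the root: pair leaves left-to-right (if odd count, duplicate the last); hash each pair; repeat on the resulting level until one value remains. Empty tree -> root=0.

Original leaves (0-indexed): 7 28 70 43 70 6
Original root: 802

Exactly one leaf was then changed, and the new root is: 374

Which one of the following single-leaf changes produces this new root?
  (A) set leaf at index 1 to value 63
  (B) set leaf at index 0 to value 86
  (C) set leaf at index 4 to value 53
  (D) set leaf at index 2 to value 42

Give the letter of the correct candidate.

Original leaves: [7, 28, 70, 43, 70, 6]
Target new root: 374
Try each candidate change and compute the resulting root:
Candidate A: set leaf[1] = 63 -> leaves = [7, 63, 70, 43, 70, 6]
  L0: [7, 63, 70, 43, 70, 6]
  L1: h(7,63)=(7*31+63)%997=280 h(70,43)=(70*31+43)%997=219 h(70,6)=(70*31+6)%997=182 -> [280, 219, 182]
  L2: h(280,219)=(280*31+219)%997=923 h(182,182)=(182*31+182)%997=839 -> [923, 839]
  L3: h(923,839)=(923*31+839)%997=539 -> [539]
  root = 539 != target 374
Candidate B: set leaf[0] = 86 -> leaves = [86, 28, 70, 43, 70, 6]
  L0: [86, 28, 70, 43, 70, 6]
  L1: h(86,28)=(86*31+28)%997=700 h(70,43)=(70*31+43)%997=219 h(70,6)=(70*31+6)%997=182 -> [700, 219, 182]
  L2: h(700,219)=(700*31+219)%997=982 h(182,182)=(182*31+182)%997=839 -> [982, 839]
  L3: h(982,839)=(982*31+839)%997=374 -> [374]
  root = 374 == target 374  ** MATCH **
Candidate C: set leaf[4] = 53 -> leaves = [7, 28, 70, 43, 53, 6]
  L0: [7, 28, 70, 43, 53, 6]
  L1: h(7,28)=(7*31+28)%997=245 h(70,43)=(70*31+43)%997=219 h(53,6)=(53*31+6)%997=652 -> [245, 219, 652]
  L2: h(245,219)=(245*31+219)%997=835 h(652,652)=(652*31+652)%997=924 -> [835, 924]
  L3: h(835,924)=(835*31+924)%997=887 -> [887]
  root = 887 != target 374
Candidate D: set leaf[2] = 42 -> leaves = [7, 28, 42, 43, 70, 6]
  L0: [7, 28, 42, 43, 70, 6]
  L1: h(7,28)=(7*31+28)%997=245 h(42,43)=(42*31+43)%997=348 h(70,6)=(70*31+6)%997=182 -> [245, 348, 182]
  L2: h(245,348)=(245*31+348)%997=964 h(182,182)=(182*31+182)%997=839 -> [964, 839]
  L3: h(964,839)=(964*31+839)%997=813 -> [813]
  root = 813 != target 374
Candidate B produces the target root.

Answer: B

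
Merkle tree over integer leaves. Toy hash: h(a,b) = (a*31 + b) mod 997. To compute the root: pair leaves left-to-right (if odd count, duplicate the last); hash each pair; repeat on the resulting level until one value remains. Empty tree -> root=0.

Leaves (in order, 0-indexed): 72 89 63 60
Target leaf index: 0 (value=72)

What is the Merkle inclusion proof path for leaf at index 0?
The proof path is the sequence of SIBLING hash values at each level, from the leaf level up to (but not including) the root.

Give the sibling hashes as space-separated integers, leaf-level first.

L0 (leaves): [72, 89, 63, 60], target index=0
L1: h(72,89)=(72*31+89)%997=327 [pair 0] h(63,60)=(63*31+60)%997=19 [pair 1] -> [327, 19]
  Sibling for proof at L0: 89
L2: h(327,19)=(327*31+19)%997=186 [pair 0] -> [186]
  Sibling for proof at L1: 19
Root: 186
Proof path (sibling hashes from leaf to root): [89, 19]

Answer: 89 19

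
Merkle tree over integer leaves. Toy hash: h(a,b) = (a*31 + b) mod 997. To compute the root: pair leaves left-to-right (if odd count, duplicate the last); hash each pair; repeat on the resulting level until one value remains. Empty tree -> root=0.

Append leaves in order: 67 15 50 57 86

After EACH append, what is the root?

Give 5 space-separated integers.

Answer: 67 98 650 657 755

Derivation:
After append 67 (leaves=[67]):
  L0: [67]
  root=67
After append 15 (leaves=[67, 15]):
  L0: [67, 15]
  L1: h(67,15)=(67*31+15)%997=98 -> [98]
  root=98
After append 50 (leaves=[67, 15, 50]):
  L0: [67, 15, 50]
  L1: h(67,15)=(67*31+15)%997=98 h(50,50)=(50*31+50)%997=603 -> [98, 603]
  L2: h(98,603)=(98*31+603)%997=650 -> [650]
  root=650
After append 57 (leaves=[67, 15, 50, 57]):
  L0: [67, 15, 50, 57]
  L1: h(67,15)=(67*31+15)%997=98 h(50,57)=(50*31+57)%997=610 -> [98, 610]
  L2: h(98,610)=(98*31+610)%997=657 -> [657]
  root=657
After append 86 (leaves=[67, 15, 50, 57, 86]):
  L0: [67, 15, 50, 57, 86]
  L1: h(67,15)=(67*31+15)%997=98 h(50,57)=(50*31+57)%997=610 h(86,86)=(86*31+86)%997=758 -> [98, 610, 758]
  L2: h(98,610)=(98*31+610)%997=657 h(758,758)=(758*31+758)%997=328 -> [657, 328]
  L3: h(657,328)=(657*31+328)%997=755 -> [755]
  root=755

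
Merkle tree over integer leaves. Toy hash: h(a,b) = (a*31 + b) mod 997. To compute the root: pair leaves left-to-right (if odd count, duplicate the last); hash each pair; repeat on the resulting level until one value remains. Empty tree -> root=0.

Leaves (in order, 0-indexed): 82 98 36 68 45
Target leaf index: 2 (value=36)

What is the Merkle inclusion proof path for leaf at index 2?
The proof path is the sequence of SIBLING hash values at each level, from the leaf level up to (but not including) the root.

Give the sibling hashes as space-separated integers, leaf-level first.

L0 (leaves): [82, 98, 36, 68, 45], target index=2
L1: h(82,98)=(82*31+98)%997=646 [pair 0] h(36,68)=(36*31+68)%997=187 [pair 1] h(45,45)=(45*31+45)%997=443 [pair 2] -> [646, 187, 443]
  Sibling for proof at L0: 68
L2: h(646,187)=(646*31+187)%997=273 [pair 0] h(443,443)=(443*31+443)%997=218 [pair 1] -> [273, 218]
  Sibling for proof at L1: 646
L3: h(273,218)=(273*31+218)%997=705 [pair 0] -> [705]
  Sibling for proof at L2: 218
Root: 705
Proof path (sibling hashes from leaf to root): [68, 646, 218]

Answer: 68 646 218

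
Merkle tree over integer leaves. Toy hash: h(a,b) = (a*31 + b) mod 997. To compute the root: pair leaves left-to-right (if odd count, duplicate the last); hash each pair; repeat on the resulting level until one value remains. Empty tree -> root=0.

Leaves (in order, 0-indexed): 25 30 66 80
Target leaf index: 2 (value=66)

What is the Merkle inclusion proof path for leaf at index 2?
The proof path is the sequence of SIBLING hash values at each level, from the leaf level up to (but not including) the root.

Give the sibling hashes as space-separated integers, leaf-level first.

Answer: 80 805

Derivation:
L0 (leaves): [25, 30, 66, 80], target index=2
L1: h(25,30)=(25*31+30)%997=805 [pair 0] h(66,80)=(66*31+80)%997=132 [pair 1] -> [805, 132]
  Sibling for proof at L0: 80
L2: h(805,132)=(805*31+132)%997=162 [pair 0] -> [162]
  Sibling for proof at L1: 805
Root: 162
Proof path (sibling hashes from leaf to root): [80, 805]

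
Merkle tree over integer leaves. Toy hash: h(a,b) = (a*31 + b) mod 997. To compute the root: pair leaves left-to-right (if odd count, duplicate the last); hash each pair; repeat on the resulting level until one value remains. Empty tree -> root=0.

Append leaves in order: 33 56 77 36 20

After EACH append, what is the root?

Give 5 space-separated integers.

After append 33 (leaves=[33]):
  L0: [33]
  root=33
After append 56 (leaves=[33, 56]):
  L0: [33, 56]
  L1: h(33,56)=(33*31+56)%997=82 -> [82]
  root=82
After append 77 (leaves=[33, 56, 77]):
  L0: [33, 56, 77]
  L1: h(33,56)=(33*31+56)%997=82 h(77,77)=(77*31+77)%997=470 -> [82, 470]
  L2: h(82,470)=(82*31+470)%997=21 -> [21]
  root=21
After append 36 (leaves=[33, 56, 77, 36]):
  L0: [33, 56, 77, 36]
  L1: h(33,56)=(33*31+56)%997=82 h(77,36)=(77*31+36)%997=429 -> [82, 429]
  L2: h(82,429)=(82*31+429)%997=977 -> [977]
  root=977
After append 20 (leaves=[33, 56, 77, 36, 20]):
  L0: [33, 56, 77, 36, 20]
  L1: h(33,56)=(33*31+56)%997=82 h(77,36)=(77*31+36)%997=429 h(20,20)=(20*31+20)%997=640 -> [82, 429, 640]
  L2: h(82,429)=(82*31+429)%997=977 h(640,640)=(640*31+640)%997=540 -> [977, 540]
  L3: h(977,540)=(977*31+540)%997=917 -> [917]
  root=917

Answer: 33 82 21 977 917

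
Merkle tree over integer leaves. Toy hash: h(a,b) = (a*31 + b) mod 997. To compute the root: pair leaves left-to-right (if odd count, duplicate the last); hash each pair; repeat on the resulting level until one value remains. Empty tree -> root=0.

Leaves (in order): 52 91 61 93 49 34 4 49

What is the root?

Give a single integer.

Answer: 656

Derivation:
L0: [52, 91, 61, 93, 49, 34, 4, 49]
L1: h(52,91)=(52*31+91)%997=706 h(61,93)=(61*31+93)%997=987 h(49,34)=(49*31+34)%997=556 h(4,49)=(4*31+49)%997=173 -> [706, 987, 556, 173]
L2: h(706,987)=(706*31+987)%997=939 h(556,173)=(556*31+173)%997=460 -> [939, 460]
L3: h(939,460)=(939*31+460)%997=656 -> [656]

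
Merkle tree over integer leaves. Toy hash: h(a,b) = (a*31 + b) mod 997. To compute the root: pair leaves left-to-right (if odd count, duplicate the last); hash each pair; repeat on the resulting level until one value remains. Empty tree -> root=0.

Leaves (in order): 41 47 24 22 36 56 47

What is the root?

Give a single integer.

L0: [41, 47, 24, 22, 36, 56, 47]
L1: h(41,47)=(41*31+47)%997=321 h(24,22)=(24*31+22)%997=766 h(36,56)=(36*31+56)%997=175 h(47,47)=(47*31+47)%997=507 -> [321, 766, 175, 507]
L2: h(321,766)=(321*31+766)%997=747 h(175,507)=(175*31+507)%997=947 -> [747, 947]
L3: h(747,947)=(747*31+947)%997=176 -> [176]

Answer: 176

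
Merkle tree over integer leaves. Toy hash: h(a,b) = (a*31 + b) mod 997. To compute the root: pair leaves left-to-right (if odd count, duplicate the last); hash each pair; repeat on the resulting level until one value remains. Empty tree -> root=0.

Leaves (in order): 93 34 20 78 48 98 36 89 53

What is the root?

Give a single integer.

L0: [93, 34, 20, 78, 48, 98, 36, 89, 53]
L1: h(93,34)=(93*31+34)%997=923 h(20,78)=(20*31+78)%997=698 h(48,98)=(48*31+98)%997=589 h(36,89)=(36*31+89)%997=208 h(53,53)=(53*31+53)%997=699 -> [923, 698, 589, 208, 699]
L2: h(923,698)=(923*31+698)%997=398 h(589,208)=(589*31+208)%997=521 h(699,699)=(699*31+699)%997=434 -> [398, 521, 434]
L3: h(398,521)=(398*31+521)%997=895 h(434,434)=(434*31+434)%997=927 -> [895, 927]
L4: h(895,927)=(895*31+927)%997=756 -> [756]

Answer: 756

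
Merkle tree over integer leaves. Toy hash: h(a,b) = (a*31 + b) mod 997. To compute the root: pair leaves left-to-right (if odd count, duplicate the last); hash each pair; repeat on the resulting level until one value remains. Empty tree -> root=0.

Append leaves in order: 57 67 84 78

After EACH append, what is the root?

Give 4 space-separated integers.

After append 57 (leaves=[57]):
  L0: [57]
  root=57
After append 67 (leaves=[57, 67]):
  L0: [57, 67]
  L1: h(57,67)=(57*31+67)%997=837 -> [837]
  root=837
After append 84 (leaves=[57, 67, 84]):
  L0: [57, 67, 84]
  L1: h(57,67)=(57*31+67)%997=837 h(84,84)=(84*31+84)%997=694 -> [837, 694]
  L2: h(837,694)=(837*31+694)%997=719 -> [719]
  root=719
After append 78 (leaves=[57, 67, 84, 78]):
  L0: [57, 67, 84, 78]
  L1: h(57,67)=(57*31+67)%997=837 h(84,78)=(84*31+78)%997=688 -> [837, 688]
  L2: h(837,688)=(837*31+688)%997=713 -> [713]
  root=713

Answer: 57 837 719 713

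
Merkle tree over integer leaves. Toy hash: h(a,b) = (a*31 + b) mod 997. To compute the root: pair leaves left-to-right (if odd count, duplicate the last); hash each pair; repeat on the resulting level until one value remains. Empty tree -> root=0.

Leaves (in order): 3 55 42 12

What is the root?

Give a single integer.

L0: [3, 55, 42, 12]
L1: h(3,55)=(3*31+55)%997=148 h(42,12)=(42*31+12)%997=317 -> [148, 317]
L2: h(148,317)=(148*31+317)%997=917 -> [917]

Answer: 917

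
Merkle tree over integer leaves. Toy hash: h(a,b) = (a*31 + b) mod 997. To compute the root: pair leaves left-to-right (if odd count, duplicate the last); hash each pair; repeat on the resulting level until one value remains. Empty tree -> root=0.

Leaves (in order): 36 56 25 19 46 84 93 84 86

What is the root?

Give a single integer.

L0: [36, 56, 25, 19, 46, 84, 93, 84, 86]
L1: h(36,56)=(36*31+56)%997=175 h(25,19)=(25*31+19)%997=794 h(46,84)=(46*31+84)%997=513 h(93,84)=(93*31+84)%997=973 h(86,86)=(86*31+86)%997=758 -> [175, 794, 513, 973, 758]
L2: h(175,794)=(175*31+794)%997=237 h(513,973)=(513*31+973)%997=924 h(758,758)=(758*31+758)%997=328 -> [237, 924, 328]
L3: h(237,924)=(237*31+924)%997=295 h(328,328)=(328*31+328)%997=526 -> [295, 526]
L4: h(295,526)=(295*31+526)%997=698 -> [698]

Answer: 698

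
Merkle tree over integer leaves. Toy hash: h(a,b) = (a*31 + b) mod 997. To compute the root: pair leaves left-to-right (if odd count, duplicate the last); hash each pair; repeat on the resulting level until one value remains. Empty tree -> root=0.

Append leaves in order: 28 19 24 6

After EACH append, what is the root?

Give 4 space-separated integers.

Answer: 28 887 349 331

Derivation:
After append 28 (leaves=[28]):
  L0: [28]
  root=28
After append 19 (leaves=[28, 19]):
  L0: [28, 19]
  L1: h(28,19)=(28*31+19)%997=887 -> [887]
  root=887
After append 24 (leaves=[28, 19, 24]):
  L0: [28, 19, 24]
  L1: h(28,19)=(28*31+19)%997=887 h(24,24)=(24*31+24)%997=768 -> [887, 768]
  L2: h(887,768)=(887*31+768)%997=349 -> [349]
  root=349
After append 6 (leaves=[28, 19, 24, 6]):
  L0: [28, 19, 24, 6]
  L1: h(28,19)=(28*31+19)%997=887 h(24,6)=(24*31+6)%997=750 -> [887, 750]
  L2: h(887,750)=(887*31+750)%997=331 -> [331]
  root=331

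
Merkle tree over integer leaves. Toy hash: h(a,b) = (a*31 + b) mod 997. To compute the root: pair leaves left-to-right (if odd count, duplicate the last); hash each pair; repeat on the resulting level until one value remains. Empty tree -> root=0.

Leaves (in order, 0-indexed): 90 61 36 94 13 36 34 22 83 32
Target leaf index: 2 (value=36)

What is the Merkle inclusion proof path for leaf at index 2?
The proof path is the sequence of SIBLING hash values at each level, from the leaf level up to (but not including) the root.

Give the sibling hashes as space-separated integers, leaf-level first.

Answer: 94 857 727 545

Derivation:
L0 (leaves): [90, 61, 36, 94, 13, 36, 34, 22, 83, 32], target index=2
L1: h(90,61)=(90*31+61)%997=857 [pair 0] h(36,94)=(36*31+94)%997=213 [pair 1] h(13,36)=(13*31+36)%997=439 [pair 2] h(34,22)=(34*31+22)%997=79 [pair 3] h(83,32)=(83*31+32)%997=611 [pair 4] -> [857, 213, 439, 79, 611]
  Sibling for proof at L0: 94
L2: h(857,213)=(857*31+213)%997=858 [pair 0] h(439,79)=(439*31+79)%997=727 [pair 1] h(611,611)=(611*31+611)%997=609 [pair 2] -> [858, 727, 609]
  Sibling for proof at L1: 857
L3: h(858,727)=(858*31+727)%997=406 [pair 0] h(609,609)=(609*31+609)%997=545 [pair 1] -> [406, 545]
  Sibling for proof at L2: 727
L4: h(406,545)=(406*31+545)%997=170 [pair 0] -> [170]
  Sibling for proof at L3: 545
Root: 170
Proof path (sibling hashes from leaf to root): [94, 857, 727, 545]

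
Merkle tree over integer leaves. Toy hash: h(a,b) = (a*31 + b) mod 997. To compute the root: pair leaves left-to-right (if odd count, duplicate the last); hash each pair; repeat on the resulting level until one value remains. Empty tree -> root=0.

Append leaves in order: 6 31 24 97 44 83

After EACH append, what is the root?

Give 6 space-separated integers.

After append 6 (leaves=[6]):
  L0: [6]
  root=6
After append 31 (leaves=[6, 31]):
  L0: [6, 31]
  L1: h(6,31)=(6*31+31)%997=217 -> [217]
  root=217
After append 24 (leaves=[6, 31, 24]):
  L0: [6, 31, 24]
  L1: h(6,31)=(6*31+31)%997=217 h(24,24)=(24*31+24)%997=768 -> [217, 768]
  L2: h(217,768)=(217*31+768)%997=516 -> [516]
  root=516
After append 97 (leaves=[6, 31, 24, 97]):
  L0: [6, 31, 24, 97]
  L1: h(6,31)=(6*31+31)%997=217 h(24,97)=(24*31+97)%997=841 -> [217, 841]
  L2: h(217,841)=(217*31+841)%997=589 -> [589]
  root=589
After append 44 (leaves=[6, 31, 24, 97, 44]):
  L0: [6, 31, 24, 97, 44]
  L1: h(6,31)=(6*31+31)%997=217 h(24,97)=(24*31+97)%997=841 h(44,44)=(44*31+44)%997=411 -> [217, 841, 411]
  L2: h(217,841)=(217*31+841)%997=589 h(411,411)=(411*31+411)%997=191 -> [589, 191]
  L3: h(589,191)=(589*31+191)%997=504 -> [504]
  root=504
After append 83 (leaves=[6, 31, 24, 97, 44, 83]):
  L0: [6, 31, 24, 97, 44, 83]
  L1: h(6,31)=(6*31+31)%997=217 h(24,97)=(24*31+97)%997=841 h(44,83)=(44*31+83)%997=450 -> [217, 841, 450]
  L2: h(217,841)=(217*31+841)%997=589 h(450,450)=(450*31+450)%997=442 -> [589, 442]
  L3: h(589,442)=(589*31+442)%997=755 -> [755]
  root=755

Answer: 6 217 516 589 504 755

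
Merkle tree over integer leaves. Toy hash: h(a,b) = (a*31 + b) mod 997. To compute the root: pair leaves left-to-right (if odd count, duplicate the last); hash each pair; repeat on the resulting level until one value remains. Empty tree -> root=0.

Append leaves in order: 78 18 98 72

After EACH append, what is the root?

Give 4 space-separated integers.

Answer: 78 442 886 860

Derivation:
After append 78 (leaves=[78]):
  L0: [78]
  root=78
After append 18 (leaves=[78, 18]):
  L0: [78, 18]
  L1: h(78,18)=(78*31+18)%997=442 -> [442]
  root=442
After append 98 (leaves=[78, 18, 98]):
  L0: [78, 18, 98]
  L1: h(78,18)=(78*31+18)%997=442 h(98,98)=(98*31+98)%997=145 -> [442, 145]
  L2: h(442,145)=(442*31+145)%997=886 -> [886]
  root=886
After append 72 (leaves=[78, 18, 98, 72]):
  L0: [78, 18, 98, 72]
  L1: h(78,18)=(78*31+18)%997=442 h(98,72)=(98*31+72)%997=119 -> [442, 119]
  L2: h(442,119)=(442*31+119)%997=860 -> [860]
  root=860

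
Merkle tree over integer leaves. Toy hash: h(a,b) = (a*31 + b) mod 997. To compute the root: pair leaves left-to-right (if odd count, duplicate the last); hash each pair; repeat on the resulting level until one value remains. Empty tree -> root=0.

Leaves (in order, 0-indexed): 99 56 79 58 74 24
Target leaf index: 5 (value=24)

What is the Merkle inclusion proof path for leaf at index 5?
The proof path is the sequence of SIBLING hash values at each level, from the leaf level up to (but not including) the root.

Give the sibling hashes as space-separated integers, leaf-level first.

Answer: 74 324 679

Derivation:
L0 (leaves): [99, 56, 79, 58, 74, 24], target index=5
L1: h(99,56)=(99*31+56)%997=134 [pair 0] h(79,58)=(79*31+58)%997=513 [pair 1] h(74,24)=(74*31+24)%997=324 [pair 2] -> [134, 513, 324]
  Sibling for proof at L0: 74
L2: h(134,513)=(134*31+513)%997=679 [pair 0] h(324,324)=(324*31+324)%997=398 [pair 1] -> [679, 398]
  Sibling for proof at L1: 324
L3: h(679,398)=(679*31+398)%997=510 [pair 0] -> [510]
  Sibling for proof at L2: 679
Root: 510
Proof path (sibling hashes from leaf to root): [74, 324, 679]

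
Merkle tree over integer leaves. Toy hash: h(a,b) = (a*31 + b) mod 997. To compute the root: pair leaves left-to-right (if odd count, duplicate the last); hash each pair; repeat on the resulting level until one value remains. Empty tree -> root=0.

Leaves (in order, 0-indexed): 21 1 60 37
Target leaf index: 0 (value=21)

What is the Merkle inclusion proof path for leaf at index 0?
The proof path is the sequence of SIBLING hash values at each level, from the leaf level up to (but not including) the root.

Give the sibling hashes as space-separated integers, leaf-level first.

Answer: 1 900

Derivation:
L0 (leaves): [21, 1, 60, 37], target index=0
L1: h(21,1)=(21*31+1)%997=652 [pair 0] h(60,37)=(60*31+37)%997=900 [pair 1] -> [652, 900]
  Sibling for proof at L0: 1
L2: h(652,900)=(652*31+900)%997=175 [pair 0] -> [175]
  Sibling for proof at L1: 900
Root: 175
Proof path (sibling hashes from leaf to root): [1, 900]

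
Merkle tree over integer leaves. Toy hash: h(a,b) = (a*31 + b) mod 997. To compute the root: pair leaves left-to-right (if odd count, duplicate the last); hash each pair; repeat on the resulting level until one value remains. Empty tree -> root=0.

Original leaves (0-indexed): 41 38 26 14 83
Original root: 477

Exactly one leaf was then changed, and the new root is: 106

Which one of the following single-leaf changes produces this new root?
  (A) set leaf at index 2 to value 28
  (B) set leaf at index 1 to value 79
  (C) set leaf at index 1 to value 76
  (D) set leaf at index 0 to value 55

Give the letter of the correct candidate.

Answer: C

Derivation:
Original leaves: [41, 38, 26, 14, 83]
Target new root: 106
Try each candidate change and compute the resulting root:
Candidate A: set leaf[2] = 28 -> leaves = [41, 38, 28, 14, 83]
  L0: [41, 38, 28, 14, 83]
  L1: h(41,38)=(41*31+38)%997=312 h(28,14)=(28*31+14)%997=882 h(83,83)=(83*31+83)%997=662 -> [312, 882, 662]
  L2: h(312,882)=(312*31+882)%997=584 h(662,662)=(662*31+662)%997=247 -> [584, 247]
  L3: h(584,247)=(584*31+247)%997=405 -> [405]
  root = 405 != target 106
Candidate B: set leaf[1] = 79 -> leaves = [41, 79, 26, 14, 83]
  L0: [41, 79, 26, 14, 83]
  L1: h(41,79)=(41*31+79)%997=353 h(26,14)=(26*31+14)%997=820 h(83,83)=(83*31+83)%997=662 -> [353, 820, 662]
  L2: h(353,820)=(353*31+820)%997=796 h(662,662)=(662*31+662)%997=247 -> [796, 247]
  L3: h(796,247)=(796*31+247)%997=995 -> [995]
  root = 995 != target 106
Candidate C: set leaf[1] = 76 -> leaves = [41, 76, 26, 14, 83]
  L0: [41, 76, 26, 14, 83]
  L1: h(41,76)=(41*31+76)%997=350 h(26,14)=(26*31+14)%997=820 h(83,83)=(83*31+83)%997=662 -> [350, 820, 662]
  L2: h(350,820)=(350*31+820)%997=703 h(662,662)=(662*31+662)%997=247 -> [703, 247]
  L3: h(703,247)=(703*31+247)%997=106 -> [106]
  root = 106 == target 106  ** MATCH **
Candidate D: set leaf[0] = 55 -> leaves = [55, 38, 26, 14, 83]
  L0: [55, 38, 26, 14, 83]
  L1: h(55,38)=(55*31+38)%997=746 h(26,14)=(26*31+14)%997=820 h(83,83)=(83*31+83)%997=662 -> [746, 820, 662]
  L2: h(746,820)=(746*31+820)%997=18 h(662,662)=(662*31+662)%997=247 -> [18, 247]
  L3: h(18,247)=(18*31+247)%997=805 -> [805]
  root = 805 != target 106
Candidate C produces the target root.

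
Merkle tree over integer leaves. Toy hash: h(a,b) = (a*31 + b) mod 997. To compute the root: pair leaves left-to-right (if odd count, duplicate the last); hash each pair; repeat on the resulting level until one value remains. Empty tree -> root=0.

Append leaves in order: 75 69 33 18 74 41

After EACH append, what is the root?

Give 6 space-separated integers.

After append 75 (leaves=[75]):
  L0: [75]
  root=75
After append 69 (leaves=[75, 69]):
  L0: [75, 69]
  L1: h(75,69)=(75*31+69)%997=400 -> [400]
  root=400
After append 33 (leaves=[75, 69, 33]):
  L0: [75, 69, 33]
  L1: h(75,69)=(75*31+69)%997=400 h(33,33)=(33*31+33)%997=59 -> [400, 59]
  L2: h(400,59)=(400*31+59)%997=495 -> [495]
  root=495
After append 18 (leaves=[75, 69, 33, 18]):
  L0: [75, 69, 33, 18]
  L1: h(75,69)=(75*31+69)%997=400 h(33,18)=(33*31+18)%997=44 -> [400, 44]
  L2: h(400,44)=(400*31+44)%997=480 -> [480]
  root=480
After append 74 (leaves=[75, 69, 33, 18, 74]):
  L0: [75, 69, 33, 18, 74]
  L1: h(75,69)=(75*31+69)%997=400 h(33,18)=(33*31+18)%997=44 h(74,74)=(74*31+74)%997=374 -> [400, 44, 374]
  L2: h(400,44)=(400*31+44)%997=480 h(374,374)=(374*31+374)%997=4 -> [480, 4]
  L3: h(480,4)=(480*31+4)%997=926 -> [926]
  root=926
After append 41 (leaves=[75, 69, 33, 18, 74, 41]):
  L0: [75, 69, 33, 18, 74, 41]
  L1: h(75,69)=(75*31+69)%997=400 h(33,18)=(33*31+18)%997=44 h(74,41)=(74*31+41)%997=341 -> [400, 44, 341]
  L2: h(400,44)=(400*31+44)%997=480 h(341,341)=(341*31+341)%997=942 -> [480, 942]
  L3: h(480,942)=(480*31+942)%997=867 -> [867]
  root=867

Answer: 75 400 495 480 926 867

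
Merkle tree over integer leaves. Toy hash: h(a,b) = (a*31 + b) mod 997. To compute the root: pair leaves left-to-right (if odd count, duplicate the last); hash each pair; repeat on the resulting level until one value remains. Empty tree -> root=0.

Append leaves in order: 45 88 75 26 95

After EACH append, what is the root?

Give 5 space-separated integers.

Answer: 45 486 517 468 124

Derivation:
After append 45 (leaves=[45]):
  L0: [45]
  root=45
After append 88 (leaves=[45, 88]):
  L0: [45, 88]
  L1: h(45,88)=(45*31+88)%997=486 -> [486]
  root=486
After append 75 (leaves=[45, 88, 75]):
  L0: [45, 88, 75]
  L1: h(45,88)=(45*31+88)%997=486 h(75,75)=(75*31+75)%997=406 -> [486, 406]
  L2: h(486,406)=(486*31+406)%997=517 -> [517]
  root=517
After append 26 (leaves=[45, 88, 75, 26]):
  L0: [45, 88, 75, 26]
  L1: h(45,88)=(45*31+88)%997=486 h(75,26)=(75*31+26)%997=357 -> [486, 357]
  L2: h(486,357)=(486*31+357)%997=468 -> [468]
  root=468
After append 95 (leaves=[45, 88, 75, 26, 95]):
  L0: [45, 88, 75, 26, 95]
  L1: h(45,88)=(45*31+88)%997=486 h(75,26)=(75*31+26)%997=357 h(95,95)=(95*31+95)%997=49 -> [486, 357, 49]
  L2: h(486,357)=(486*31+357)%997=468 h(49,49)=(49*31+49)%997=571 -> [468, 571]
  L3: h(468,571)=(468*31+571)%997=124 -> [124]
  root=124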